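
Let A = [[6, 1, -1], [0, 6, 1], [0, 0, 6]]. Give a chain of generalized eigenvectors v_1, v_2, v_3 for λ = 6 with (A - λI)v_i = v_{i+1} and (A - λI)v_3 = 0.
v_1 = [[-5, 1, 1]]^T, v_2 = [[0, 1, 0]]^T, v_3 = [[1, 0, 0]]^T

We seek v_1 ∈ ker((A - 6I)^3) \ ker((A - 6I)^2), then set v_{i+1} = (A - 6I) v_i.

One such chain is v_1 = [[-5, 1, 1]]^T, v_2 = [[0, 1, 0]]^T, v_3 = [[1, 0, 0]]^T. Check: (A - 6I) v_3 = [[0, 0, 0]]^T = 0.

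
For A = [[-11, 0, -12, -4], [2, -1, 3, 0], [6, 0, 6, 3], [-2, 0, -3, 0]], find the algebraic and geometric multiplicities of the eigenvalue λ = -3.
algebraic multiplicity 1, geometric multiplicity 1

The characteristic polynomial is (x + 1)^3(x + 3), so the factor x + 3 appears with exponent 1: the algebraic multiplicity is 1.

rank(A + 3I) = 3, so the eigenspace has dimension 4 - 3 = 1: the geometric multiplicity is 1.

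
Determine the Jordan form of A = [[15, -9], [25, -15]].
J = [[0, 1], [0, 0]]

The characteristic polynomial is det(xI - A) = x^2, so the eigenvalues are 0 (algebraic multiplicity 2).

For λ = 0: rank(A) = 1, rank(A^2) = 0. The eigenspace has dimension 2 - 1 = 1, so there is 1 Jordan block; the rank sequence gives block sizes [2].

Assembling the blocks gives the Jordan form J above.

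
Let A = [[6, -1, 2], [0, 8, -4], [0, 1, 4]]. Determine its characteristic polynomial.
χ_A(x) = (x - 6)^3

xI - A = [[x - 6, 1, -2], [0, x - 8, 4], [0, -1, x - 4]].

Expanding det(xI - A) along the first row:
det(xI - A) = + (x - 6)·det([[x - 8, 4], [-1, x - 4]]) - (1)·det([[0, 4], [0, x - 4]]) + (-2)·det([[0, x - 8], [0, -1]]).

Evaluating gives χ_A(x) = x^3 - 18x^2 + 108x - 216 = (x - 6)^3.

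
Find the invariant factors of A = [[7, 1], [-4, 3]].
The Jordan structure of A has elementary divisors (x - 5)^2. Arranging the block sizes at each eigenvalue in decreasing order and taking row products gives the invariant factors.

Invariant factors (smallest first, each dividing the next): (x - 5)^2.

Check: the last factor (x - 5)^2 is the minimal polynomial, and the product (x - 5)^2 is the characteristic polynomial.

(x - 5)^2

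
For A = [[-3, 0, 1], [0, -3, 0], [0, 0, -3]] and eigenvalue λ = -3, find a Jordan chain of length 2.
We seek v_1 ∈ ker((A + 3I)^2) \ ker(A + 3I), then set v_{i+1} = (A + 3I) v_i.

One such chain is v_1 = [[-1, 1, 1]]^T, v_2 = [[1, 0, 0]]^T. Check: (A + 3I) v_2 = [[0, 0, 0]]^T = 0.

v_1 = [[-1, 1, 1]]^T, v_2 = [[1, 0, 0]]^T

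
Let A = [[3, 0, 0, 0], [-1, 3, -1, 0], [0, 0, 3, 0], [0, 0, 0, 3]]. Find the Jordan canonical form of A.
J = [[3, 1, 0, 0], [0, 3, 0, 0], [0, 0, 3, 0], [0, 0, 0, 3]]

The characteristic polynomial is det(xI - A) = (x - 3)^4, so the eigenvalues are 3 (algebraic multiplicity 4).

For λ = 3: rank(A - 3I) = 1, rank((A - 3I)^2) = 0. The eigenspace has dimension 4 - 1 = 3, so there are 3 Jordan blocks; the rank sequence gives block sizes [2, 1, 1].

Assembling the blocks gives the Jordan form J above.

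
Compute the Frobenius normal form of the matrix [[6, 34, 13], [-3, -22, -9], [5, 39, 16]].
The invariant factors of A (the non-unit diagonal entries of the Smith normal form of xI - A over ℚ[x]) are x^3 - 5, each dividing the next. The characteristic polynomial is their product, x^3 - 5.

The rational canonical form is the block-diagonal matrix of companion matrices C(f_i):
R = [[0, 0, 5], [1, 0, 0], [0, 1, 0]].

Note the characteristic polynomial does not split into linear factors over ℚ, so A has no Jordan form over ℚ; the rational canonical form exists over any field.

R = [[0, 0, 5], [1, 0, 0], [0, 1, 0]]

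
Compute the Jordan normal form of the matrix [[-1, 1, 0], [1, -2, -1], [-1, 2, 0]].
J = [[-1, 1, 0], [0, -1, 1], [0, 0, -1]]

The characteristic polynomial is det(xI - A) = (x + 1)^3, so the eigenvalues are -1 (algebraic multiplicity 3).

For λ = -1: rank(A + I) = 2, rank((A + I)^2) = 1, rank((A + I)^3) = 0. The eigenspace has dimension 3 - 2 = 1, so there is 1 Jordan block; the rank sequence gives block sizes [3].

Assembling the blocks gives the Jordan form J above.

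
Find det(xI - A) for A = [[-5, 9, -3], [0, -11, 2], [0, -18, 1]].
χ_A(x) = (x + 5)^3

xI - A = [[x + 5, -9, 3], [0, x + 11, -2], [0, 18, x - 1]].

Expanding det(xI - A) along the first row:
det(xI - A) = + (x + 5)·det([[x + 11, -2], [18, x - 1]]) - (-9)·det([[0, -2], [0, x - 1]]) + (3)·det([[0, x + 11], [0, 18]]).

Evaluating gives χ_A(x) = x^3 + 15x^2 + 75x + 125 = (x + 5)^3.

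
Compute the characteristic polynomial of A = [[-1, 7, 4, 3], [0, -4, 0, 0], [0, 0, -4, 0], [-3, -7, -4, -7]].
χ_A(x) = (x + 4)^4

xI - A = [[x + 1, -7, -4, -3], [0, x + 4, 0, 0], [0, 0, x + 4, 0], [3, 7, 4, x + 7]].

Expanding det(xI - A) along the first row:
det(xI - A) = + (x + 1)·det([[x + 4, 0, 0], [0, x + 4, 0], [7, 4, x + 7]]) - (-7)·det([[0, 0, 0], [0, x + 4, 0], [3, 4, x + 7]]) + (-4)·det([[0, x + 4, 0], [0, 0, 0], [3, 7, x + 7]]) - (-3)·det([[0, x + 4, 0], [0, 0, x + 4], [3, 7, 4]]).

Evaluating gives χ_A(x) = x^4 + 16x^3 + 96x^2 + 256x + 256 = (x + 4)^4.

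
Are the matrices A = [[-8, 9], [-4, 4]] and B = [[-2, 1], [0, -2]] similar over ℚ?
Two matrices over a field are similar if and only if they have the same invariant factors.

Both A and B have characteristic polynomial (x + 2)^2 and minimal polynomial (x + 2)^2. Computing further, both have invariant factors (x + 2)^2. Hence A and B are similar.

Yes.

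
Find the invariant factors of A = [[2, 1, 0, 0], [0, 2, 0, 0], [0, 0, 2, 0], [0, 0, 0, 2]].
The Jordan structure of A has elementary divisors (x - 2)^2, (x - 2), (x - 2). Arranging the block sizes at each eigenvalue in decreasing order and taking row products gives the invariant factors.

Invariant factors (smallest first, each dividing the next): x - 2, x - 2, (x - 2)^2.

Check: the last factor (x - 2)^2 is the minimal polynomial, and the product (x - 2)^4 is the characteristic polynomial.

x - 2, x - 2, (x - 2)^2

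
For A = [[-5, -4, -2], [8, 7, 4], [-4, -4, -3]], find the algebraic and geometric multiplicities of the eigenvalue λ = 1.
algebraic multiplicity 1, geometric multiplicity 1

The characteristic polynomial is (x - 1)(x + 1)^2, so the factor x - 1 appears with exponent 1: the algebraic multiplicity is 1.

rank(A - I) = 2, so the eigenspace has dimension 3 - 2 = 1: the geometric multiplicity is 1.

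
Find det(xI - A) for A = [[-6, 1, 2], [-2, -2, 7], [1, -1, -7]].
χ_A(x) = (x + 5)^3

xI - A = [[x + 6, -1, -2], [2, x + 2, -7], [-1, 1, x + 7]].

Expanding det(xI - A) along the first row:
det(xI - A) = + (x + 6)·det([[x + 2, -7], [1, x + 7]]) - (-1)·det([[2, -7], [-1, x + 7]]) + (-2)·det([[2, x + 2], [-1, 1]]).

Evaluating gives χ_A(x) = x^3 + 15x^2 + 75x + 125 = (x + 5)^3.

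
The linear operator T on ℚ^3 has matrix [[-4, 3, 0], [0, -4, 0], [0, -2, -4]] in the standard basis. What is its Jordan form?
J = [[-4, 1, 0], [0, -4, 0], [0, 0, -4]]

The characteristic polynomial is det(xI - A) = (x + 4)^3, so the eigenvalues are -4 (algebraic multiplicity 3).

For λ = -4: rank(A + 4I) = 1, rank((A + 4I)^2) = 0. The eigenspace has dimension 3 - 1 = 2, so there are 2 Jordan blocks; the rank sequence gives block sizes [2, 1].

Assembling the blocks gives the Jordan form J above.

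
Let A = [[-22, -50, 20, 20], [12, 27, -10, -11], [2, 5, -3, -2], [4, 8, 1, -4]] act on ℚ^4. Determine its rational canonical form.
The invariant factors of A (the non-unit diagonal entries of the Smith normal form of xI - A over ℚ[x]) are (x + 2)(x^3 + 3x + 1), each dividing the next. The characteristic polynomial is their product, (x + 2)(x^3 + 3x + 1).

The rational canonical form is the block-diagonal matrix of companion matrices C(f_i):
R = [[0, 0, 0, -2], [1, 0, 0, -7], [0, 1, 0, -3], [0, 0, 1, -2]].

Note the characteristic polynomial does not split into linear factors over ℚ, so A has no Jordan form over ℚ; the rational canonical form exists over any field.

R = [[0, 0, 0, -2], [1, 0, 0, -7], [0, 1, 0, -3], [0, 0, 1, -2]]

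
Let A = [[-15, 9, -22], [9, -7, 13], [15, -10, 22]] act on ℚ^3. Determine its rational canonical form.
The invariant factors of A (the non-unit diagonal entries of the Smith normal form of xI - A over ℚ[x]) are x^3 - 3, each dividing the next. The characteristic polynomial is their product, x^3 - 3.

The rational canonical form is the block-diagonal matrix of companion matrices C(f_i):
R = [[0, 0, 3], [1, 0, 0], [0, 1, 0]].

Note the characteristic polynomial does not split into linear factors over ℚ, so A has no Jordan form over ℚ; the rational canonical form exists over any field.

R = [[0, 0, 3], [1, 0, 0], [0, 1, 0]]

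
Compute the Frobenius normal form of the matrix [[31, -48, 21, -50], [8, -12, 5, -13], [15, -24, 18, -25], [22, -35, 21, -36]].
The invariant factors of A (the non-unit diagonal entries of the Smith normal form of xI - A over ℚ[x]) are (x - 1)^3(x + 2), each dividing the next. The characteristic polynomial is their product, (x - 1)^3(x + 2).

The rational canonical form is the block-diagonal matrix of companion matrices C(f_i):
R = [[0, 0, 0, 2], [1, 0, 0, -5], [0, 1, 0, 3], [0, 0, 1, 1]].

R = [[0, 0, 0, 2], [1, 0, 0, -5], [0, 1, 0, 3], [0, 0, 1, 1]]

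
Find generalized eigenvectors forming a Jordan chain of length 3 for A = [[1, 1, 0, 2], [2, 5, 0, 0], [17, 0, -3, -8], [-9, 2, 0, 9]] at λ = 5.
We seek v_1 ∈ ker((A - 5I)^3) \ ker((A - 5I)^2), then set v_{i+1} = (A - 5I) v_i.

One such chain is v_1 = [[0, -1, -1, 1]]^T, v_2 = [[1, 0, 0, 2]]^T, v_3 = [[0, 2, 1, -1]]^T. Check: (A - 5I) v_3 = [[0, 0, 0, 0]]^T = 0.

v_1 = [[0, -1, -1, 1]]^T, v_2 = [[1, 0, 0, 2]]^T, v_3 = [[0, 2, 1, -1]]^T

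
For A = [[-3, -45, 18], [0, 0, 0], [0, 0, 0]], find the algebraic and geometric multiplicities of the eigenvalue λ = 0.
The characteristic polynomial is x^2(x + 3), so the factor x appears with exponent 2: the algebraic multiplicity is 2.

rank(A) = 1, so the eigenspace has dimension 3 - 1 = 2: the geometric multiplicity is 2.

algebraic multiplicity 2, geometric multiplicity 2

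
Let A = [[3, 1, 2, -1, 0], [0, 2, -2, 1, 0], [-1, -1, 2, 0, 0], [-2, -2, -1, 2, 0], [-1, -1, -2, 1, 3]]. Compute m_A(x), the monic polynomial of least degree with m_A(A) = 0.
The characteristic polynomial factors as (x - 3)^2(x - 2)^3. The minimal polynomial is ∏(x - λ)^{k_λ} where k_λ is the size of the largest Jordan block at λ.

For λ = 2: rank(A - 2I) = 4, and the largest Jordan block has size 3 (the smallest k with rank((A - 2I)^k) = rank((A - 2I)^(k+1))).
For λ = 3: rank(A - 3I) = 3, and the largest Jordan block has size 1 (the smallest k with rank((A - 3I)^k) = rank((A - 3I)^(k+1))).

So m_A(x) = (x - 3)(x - 2)^3.

m_A(x) = (x - 3)(x - 2)^3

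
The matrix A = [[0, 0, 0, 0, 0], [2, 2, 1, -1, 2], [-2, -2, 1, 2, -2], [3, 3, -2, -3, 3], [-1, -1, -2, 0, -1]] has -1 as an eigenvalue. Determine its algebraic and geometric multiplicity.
The characteristic polynomial is x^4(x + 1), so the factor x + 1 appears with exponent 1: the algebraic multiplicity is 1.

rank(A + I) = 4, so the eigenspace has dimension 5 - 4 = 1: the geometric multiplicity is 1.

algebraic multiplicity 1, geometric multiplicity 1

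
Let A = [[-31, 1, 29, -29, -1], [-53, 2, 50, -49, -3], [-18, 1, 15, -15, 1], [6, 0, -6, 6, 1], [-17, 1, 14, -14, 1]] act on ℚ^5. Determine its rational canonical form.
R = [[0, 0, 0, 0, 1], [1, 0, 0, 0, -9], [0, 1, 0, 0, 22], [0, 0, 1, 0, -6], [0, 0, 0, 1, -7]]

The invariant factors of A (the non-unit diagonal entries of the Smith normal form of xI - A over ℚ[x]) are (x - 1)(x^2 + 4x - 1)^2, each dividing the next. The characteristic polynomial is their product, (x - 1)(x^2 + 4x - 1)^2.

The rational canonical form is the block-diagonal matrix of companion matrices C(f_i):
R = [[0, 0, 0, 0, 1], [1, 0, 0, 0, -9], [0, 1, 0, 0, 22], [0, 0, 1, 0, -6], [0, 0, 0, 1, -7]].

Note the characteristic polynomial does not split into linear factors over ℚ, so A has no Jordan form over ℚ; the rational canonical form exists over any field.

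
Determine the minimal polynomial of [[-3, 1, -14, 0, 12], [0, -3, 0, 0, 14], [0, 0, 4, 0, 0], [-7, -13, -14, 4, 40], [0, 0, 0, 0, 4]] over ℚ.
The characteristic polynomial factors as (x - 4)^3(x + 3)^2. The minimal polynomial is ∏(x - λ)^{k_λ} where k_λ is the size of the largest Jordan block at λ.

For λ = -3: rank(A + 3I) = 4, and the largest Jordan block has size 2 (the smallest k with rank((A + 3I)^k) = rank((A + 3I)^(k+1))).
For λ = 4: rank(A - 4I) = 2, and the largest Jordan block has size 1 (the smallest k with rank((A - 4I)^k) = rank((A - 4I)^(k+1))).

So m_A(x) = (x - 4)(x + 3)^2.

m_A(x) = (x - 4)(x + 3)^2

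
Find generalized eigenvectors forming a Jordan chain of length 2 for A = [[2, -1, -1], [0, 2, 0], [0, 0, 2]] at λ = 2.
v_1 = [[1, 1, -2]]^T, v_2 = [[1, 0, 0]]^T

We seek v_1 ∈ ker((A - 2I)^2) \ ker(A - 2I), then set v_{i+1} = (A - 2I) v_i.

One such chain is v_1 = [[1, 1, -2]]^T, v_2 = [[1, 0, 0]]^T. Check: (A - 2I) v_2 = [[0, 0, 0]]^T = 0.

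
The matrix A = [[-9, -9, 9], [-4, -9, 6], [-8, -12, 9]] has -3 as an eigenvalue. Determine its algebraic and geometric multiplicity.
algebraic multiplicity 3, geometric multiplicity 2

The characteristic polynomial is (x + 3)^3, so the factor x + 3 appears with exponent 3: the algebraic multiplicity is 3.

rank(A + 3I) = 1, so the eigenspace has dimension 3 - 1 = 2: the geometric multiplicity is 2.

Since 2 < 3, A is not diagonalizable.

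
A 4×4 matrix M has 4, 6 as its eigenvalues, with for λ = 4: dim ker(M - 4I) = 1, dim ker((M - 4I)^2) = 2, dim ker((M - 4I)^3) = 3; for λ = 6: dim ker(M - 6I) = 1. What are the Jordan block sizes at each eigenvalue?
Jordan blocks: (4, 3), (6, 1)

λ = 4: successive nullity increments [1, 1, 1] count blocks of size ≥ k; block sizes are [3].
λ = 6: successive nullity increments [1] count blocks of size ≥ k; block sizes are [1].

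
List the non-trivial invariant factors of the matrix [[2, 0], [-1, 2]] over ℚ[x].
The Jordan structure of A has elementary divisors (x - 2)^2. Arranging the block sizes at each eigenvalue in decreasing order and taking row products gives the invariant factors.

Invariant factors (smallest first, each dividing the next): (x - 2)^2.

Check: the last factor (x - 2)^2 is the minimal polynomial, and the product (x - 2)^2 is the characteristic polynomial.

(x - 2)^2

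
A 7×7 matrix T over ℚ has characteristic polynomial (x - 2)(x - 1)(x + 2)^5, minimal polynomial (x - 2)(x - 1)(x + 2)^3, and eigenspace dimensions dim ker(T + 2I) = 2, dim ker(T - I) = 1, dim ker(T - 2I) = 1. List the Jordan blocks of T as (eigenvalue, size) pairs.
Jordan blocks: (-2, 3), (-2, 2), (1, 1), (2, 1)

λ = -2: algebraic multiplicity 5 (exponent in χ_T), largest block size 3 (exponent in m_T), 2 blocks (geometric multiplicity). These force block sizes [3, 2].
λ = 1: algebraic multiplicity 1 (exponent in χ_T), largest block size 1 (exponent in m_T), 1 block (geometric multiplicity). This forces block sizes [1].
λ = 2: algebraic multiplicity 1 (exponent in χ_T), largest block size 1 (exponent in m_T), 1 block (geometric multiplicity). This forces block sizes [1].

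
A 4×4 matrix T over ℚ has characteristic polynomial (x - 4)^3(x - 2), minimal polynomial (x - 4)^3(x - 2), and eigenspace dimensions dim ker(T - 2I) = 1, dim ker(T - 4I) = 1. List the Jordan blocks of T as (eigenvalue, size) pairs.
Jordan blocks: (2, 1), (4, 3)

λ = 2: algebraic multiplicity 1 (exponent in χ_T), largest block size 1 (exponent in m_T), 1 block (geometric multiplicity). This forces block sizes [1].
λ = 4: algebraic multiplicity 3 (exponent in χ_T), largest block size 3 (exponent in m_T), 1 block (geometric multiplicity). This forces block sizes [3].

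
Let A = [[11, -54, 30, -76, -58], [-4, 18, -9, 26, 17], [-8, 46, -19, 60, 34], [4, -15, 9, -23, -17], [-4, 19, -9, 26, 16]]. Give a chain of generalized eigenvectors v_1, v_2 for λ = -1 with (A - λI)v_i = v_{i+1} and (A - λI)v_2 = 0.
v_1 = [[-8, 1, 14, -1, 6]]^T, v_2 = [[-2, 1, 2, -1, 1]]^T

We seek v_1 ∈ ker((A + I)^2) \ ker(A + I), then set v_{i+1} = (A + I) v_i.

One such chain is v_1 = [[-8, 1, 14, -1, 6]]^T, v_2 = [[-2, 1, 2, -1, 1]]^T. Check: (A + I) v_2 = [[0, 0, 0, 0, 0]]^T = 0.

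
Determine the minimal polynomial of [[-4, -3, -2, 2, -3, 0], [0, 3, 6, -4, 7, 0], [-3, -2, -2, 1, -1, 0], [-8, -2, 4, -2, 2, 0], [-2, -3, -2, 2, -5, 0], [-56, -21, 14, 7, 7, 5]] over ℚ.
m_A(x) = (x - 5)(x + 2)^2

The characteristic polynomial factors as (x - 5)(x + 2)^5. The minimal polynomial is ∏(x - λ)^{k_λ} where k_λ is the size of the largest Jordan block at λ.

For λ = -2: rank(A + 2I) = 3, and the largest Jordan block has size 2 (the smallest k with rank((A + 2I)^k) = rank((A + 2I)^(k+1))).
For λ = 5: rank(A - 5I) = 5, and the largest Jordan block has size 1 (the smallest k with rank((A - 5I)^k) = rank((A - 5I)^(k+1))).

So m_A(x) = (x - 5)(x + 2)^2.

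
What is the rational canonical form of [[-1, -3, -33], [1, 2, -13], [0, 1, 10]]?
R = [[0, 0, -36], [1, 0, -24], [0, 1, 11]]

The invariant factors of A (the non-unit diagonal entries of the Smith normal form of xI - A over ℚ[x]) are (x - 6)^2(x + 1), each dividing the next. The characteristic polynomial is their product, (x - 6)^2(x + 1).

The rational canonical form is the block-diagonal matrix of companion matrices C(f_i):
R = [[0, 0, -36], [1, 0, -24], [0, 1, 11]].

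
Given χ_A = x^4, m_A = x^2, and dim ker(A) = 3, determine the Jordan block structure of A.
λ = 0: algebraic multiplicity 4 (exponent in χ_A), largest block size 2 (exponent in m_A), 3 blocks (geometric multiplicity). These force block sizes [2, 1, 1].

Jordan blocks: (0, 2), (0, 1), (0, 1)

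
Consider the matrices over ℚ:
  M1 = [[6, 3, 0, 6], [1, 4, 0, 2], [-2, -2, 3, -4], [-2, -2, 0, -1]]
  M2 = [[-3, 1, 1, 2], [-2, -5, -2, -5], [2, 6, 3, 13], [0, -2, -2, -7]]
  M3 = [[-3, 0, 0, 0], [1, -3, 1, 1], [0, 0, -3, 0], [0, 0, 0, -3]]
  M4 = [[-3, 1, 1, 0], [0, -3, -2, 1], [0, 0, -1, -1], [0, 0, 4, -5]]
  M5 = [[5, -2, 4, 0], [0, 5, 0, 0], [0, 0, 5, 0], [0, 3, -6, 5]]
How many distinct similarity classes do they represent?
Characteristic polynomials: χ_{M1} = (x - 3)^4, χ_{M2} = (x + 3)^4, χ_{M3} = (x + 3)^4, χ_{M4} = (x + 3)^4, χ_{M5} = (x - 5)^4.

{M1}: invariant factors x - 3, x - 3, (x - 3)^2.

{M2, M4}: invariant factors (x + 3)^2, (x + 3)^2.

{M3}: invariant factors x + 3, x + 3, (x + 3)^2.

{M5}: invariant factors x - 5, x - 5, (x - 5)^2.

Matrices are similar if and only if their invariant-factor lists agree; the partition into similarity classes is {M1}, {M2, M4}, {M3}, {M5}.

4 classes: {M1}, {M2, M4}, {M3}, {M5}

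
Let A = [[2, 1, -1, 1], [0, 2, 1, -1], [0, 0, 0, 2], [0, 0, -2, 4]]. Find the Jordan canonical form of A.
J = [[2, 1, 0, 0], [0, 2, 1, 0], [0, 0, 2, 0], [0, 0, 0, 2]]

The characteristic polynomial is det(xI - A) = (x - 2)^4, so the eigenvalues are 2 (algebraic multiplicity 4).

For λ = 2: rank(A - 2I) = 2, rank((A - 2I)^2) = 1, rank((A - 2I)^3) = 0. The eigenspace has dimension 4 - 2 = 2, so there are 2 Jordan blocks; the rank sequence gives block sizes [3, 1].

Assembling the blocks gives the Jordan form J above.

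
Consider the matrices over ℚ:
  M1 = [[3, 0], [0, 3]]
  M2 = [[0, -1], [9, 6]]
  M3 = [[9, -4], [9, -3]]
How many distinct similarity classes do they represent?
2 classes: {M1}, {M2, M3}

Characteristic polynomials: χ_{M1} = (x - 3)^2, χ_{M2} = (x - 3)^2, χ_{M3} = (x - 3)^2.

{M1}: invariant factors x - 3, x - 3.

{M2, M3}: invariant factors (x - 3)^2.

Matrices are similar if and only if their invariant-factor lists agree; the partition into similarity classes is {M1}, {M2, M3}.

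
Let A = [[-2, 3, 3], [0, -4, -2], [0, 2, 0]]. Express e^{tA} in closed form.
e^{tA} = [[e^{-2*t}, 3*t*e^{-2*t}, 3*t*e^{-2*t}], [0, (1 - 2*t)*e^{-2*t}, -2*t*e^{-2*t}], [0, 2*t*e^{-2*t}, (2*t + 1)*e^{-2*t}]]

A has Jordan form J = [[-2, 1, 0], [0, -2, 0], [0, 0, -2]] with A = PJP^{-1}, so e^{tA} = P e^{tJ} P^{-1}.

For a Jordan block J_k(λ), e^{tJ_k(λ)} = e^{λt} · (I + tN + t^2 N^2/2! + ... + t^{k-1} N^{k-1}/(k-1)!) where N is the nilpotent superdiagonal part.

Assembling the blocks and conjugating back gives the entries of e^{tA} as shown above.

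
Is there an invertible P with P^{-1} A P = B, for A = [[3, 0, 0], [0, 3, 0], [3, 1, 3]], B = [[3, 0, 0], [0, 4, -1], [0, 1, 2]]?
Two matrices over a field are similar if and only if they have the same invariant factors.

Both A and B have characteristic polynomial (x - 3)^3 and minimal polynomial (x - 3)^2. Computing further, both have invariant factors x - 3, (x - 3)^2. Hence A and B are similar.

Yes.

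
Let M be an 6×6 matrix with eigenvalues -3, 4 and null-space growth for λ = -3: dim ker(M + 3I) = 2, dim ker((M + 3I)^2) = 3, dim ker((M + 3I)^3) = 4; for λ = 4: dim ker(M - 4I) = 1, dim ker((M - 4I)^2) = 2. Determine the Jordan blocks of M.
Jordan blocks: (-3, 3), (-3, 1), (4, 2)

λ = -3: successive nullity increments [2, 1, 1] count blocks of size ≥ k; block sizes are [3, 1].
λ = 4: successive nullity increments [1, 1] count blocks of size ≥ k; block sizes are [2].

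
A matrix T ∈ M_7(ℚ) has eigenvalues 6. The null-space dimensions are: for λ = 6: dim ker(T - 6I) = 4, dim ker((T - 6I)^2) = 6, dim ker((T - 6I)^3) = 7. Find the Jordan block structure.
λ = 6: successive nullity increments [4, 2, 1] count blocks of size ≥ k; block sizes are [3, 2, 1, 1].

Jordan blocks: (6, 3), (6, 2), (6, 1), (6, 1)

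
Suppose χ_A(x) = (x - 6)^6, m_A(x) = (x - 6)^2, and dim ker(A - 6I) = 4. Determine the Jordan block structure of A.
λ = 6: algebraic multiplicity 6 (exponent in χ_A), largest block size 2 (exponent in m_A), 4 blocks (geometric multiplicity). These force block sizes [2, 2, 1, 1].

Jordan blocks: (6, 2), (6, 2), (6, 1), (6, 1)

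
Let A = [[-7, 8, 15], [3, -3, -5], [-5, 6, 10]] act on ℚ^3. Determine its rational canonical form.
The invariant factors of A (the non-unit diagonal entries of the Smith normal form of xI - A over ℚ[x]) are x^3 + 2x - 5, each dividing the next. The characteristic polynomial is their product, x^3 + 2x - 5.

The rational canonical form is the block-diagonal matrix of companion matrices C(f_i):
R = [[0, 0, 5], [1, 0, -2], [0, 1, 0]].

Note the characteristic polynomial does not split into linear factors over ℚ, so A has no Jordan form over ℚ; the rational canonical form exists over any field.

R = [[0, 0, 5], [1, 0, -2], [0, 1, 0]]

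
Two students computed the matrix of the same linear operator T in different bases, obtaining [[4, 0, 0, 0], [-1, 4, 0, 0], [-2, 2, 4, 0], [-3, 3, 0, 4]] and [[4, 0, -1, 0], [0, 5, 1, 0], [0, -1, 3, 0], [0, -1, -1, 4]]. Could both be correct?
Yes.

Two matrices over a field are similar if and only if they have the same invariant factors.

Both A and B have characteristic polynomial (x - 4)^4 and minimal polynomial (x - 4)^3. Computing further, both have invariant factors x - 4, (x - 4)^3. Hence A and B are similar.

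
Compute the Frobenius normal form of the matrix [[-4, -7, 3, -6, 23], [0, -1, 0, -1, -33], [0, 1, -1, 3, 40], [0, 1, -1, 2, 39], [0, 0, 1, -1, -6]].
The invariant factors of A (the non-unit diagonal entries of the Smith normal form of xI - A over ℚ[x]) are x + 4, x(x - 2)(x + 4)^2, each dividing the next. The characteristic polynomial is their product, x(x - 2)(x + 4)^3.

The rational canonical form is the block-diagonal matrix of companion matrices C(f_i):
R = [[-4, 0, 0, 0, 0], [0, 0, 0, 0, 0], [0, 1, 0, 0, 32], [0, 0, 1, 0, 0], [0, 0, 0, 1, -6]].

R = [[-4, 0, 0, 0, 0], [0, 0, 0, 0, 0], [0, 1, 0, 0, 32], [0, 0, 1, 0, 0], [0, 0, 0, 1, -6]]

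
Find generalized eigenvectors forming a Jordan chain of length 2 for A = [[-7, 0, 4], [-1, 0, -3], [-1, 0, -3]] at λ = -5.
v_1 = [[1, 0, 0]]^T, v_2 = [[-2, -1, -1]]^T

We seek v_1 ∈ ker((A + 5I)^2) \ ker(A + 5I), then set v_{i+1} = (A + 5I) v_i.

One such chain is v_1 = [[1, 0, 0]]^T, v_2 = [[-2, -1, -1]]^T. Check: (A + 5I) v_2 = [[0, 0, 0]]^T = 0.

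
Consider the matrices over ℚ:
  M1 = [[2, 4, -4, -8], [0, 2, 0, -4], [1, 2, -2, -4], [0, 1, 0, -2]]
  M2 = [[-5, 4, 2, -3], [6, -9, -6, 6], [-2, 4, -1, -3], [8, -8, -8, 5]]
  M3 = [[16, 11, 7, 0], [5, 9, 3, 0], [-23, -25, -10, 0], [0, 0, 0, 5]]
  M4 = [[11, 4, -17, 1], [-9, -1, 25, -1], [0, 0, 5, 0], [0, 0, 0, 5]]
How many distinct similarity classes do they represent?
Characteristic polynomials: χ_{M1} = x^4, χ_{M2} = (x + 1)(x + 3)^3, χ_{M3} = (x - 5)^4, χ_{M4} = (x - 5)^4.

{M1}: invariant factors x^2, x^2.

{M2}: invariant factors x + 3, (x + 1)(x + 3)^2.

{M3, M4}: invariant factors x - 5, (x - 5)^3.

Matrices are similar if and only if their invariant-factor lists agree; the partition into similarity classes is {M1}, {M2}, {M3, M4}.

3 classes: {M1}, {M2}, {M3, M4}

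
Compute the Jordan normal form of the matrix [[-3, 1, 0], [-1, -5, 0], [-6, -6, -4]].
The characteristic polynomial is det(xI - A) = (x + 4)^3, so the eigenvalues are -4 (algebraic multiplicity 3).

For λ = -4: rank(A + 4I) = 1, rank((A + 4I)^2) = 0. The eigenspace has dimension 3 - 1 = 2, so there are 2 Jordan blocks; the rank sequence gives block sizes [2, 1].

Assembling the blocks gives the Jordan form J above.

J = [[-4, 1, 0], [0, -4, 0], [0, 0, -4]]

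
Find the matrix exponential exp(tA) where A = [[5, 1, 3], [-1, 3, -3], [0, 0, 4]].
e^{tA} = [[(t + 1)*e^{4*t}, t*e^{4*t}, 3*t*e^{4*t}], [-t*e^{4*t}, (1 - t)*e^{4*t}, -3*t*e^{4*t}], [0, 0, e^{4*t}]]

A has Jordan form J = [[4, 1, 0], [0, 4, 0], [0, 0, 4]] with A = PJP^{-1}, so e^{tA} = P e^{tJ} P^{-1}.

For a Jordan block J_k(λ), e^{tJ_k(λ)} = e^{λt} · (I + tN + t^2 N^2/2! + ... + t^{k-1} N^{k-1}/(k-1)!) where N is the nilpotent superdiagonal part.

Assembling the blocks and conjugating back gives the entries of e^{tA} as shown above.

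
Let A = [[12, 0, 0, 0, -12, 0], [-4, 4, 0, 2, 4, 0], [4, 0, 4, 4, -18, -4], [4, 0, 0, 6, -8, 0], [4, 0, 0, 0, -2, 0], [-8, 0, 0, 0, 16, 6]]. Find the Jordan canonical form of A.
J = [[4, 0, 0, 0, 0, 0], [0, 4, 0, 0, 0, 0], [0, 0, 4, 0, 0, 0], [0, 0, 0, 6, 0, 0], [0, 0, 0, 0, 6, 0], [0, 0, 0, 0, 0, 6]]

The characteristic polynomial is det(xI - A) = (x - 6)^3(x - 4)^3, so the eigenvalues are 4 (algebraic multiplicity 3), 6 (algebraic multiplicity 3).

For λ = 4: rank(A - 4I) = 3. The eigenspace has dimension 6 - 3 = 3, so there are 3 Jordan blocks; the rank sequence gives block sizes [1, 1, 1].

For λ = 6: rank(A - 6I) = 3. The eigenspace has dimension 6 - 3 = 3, so there are 3 Jordan blocks; the rank sequence gives block sizes [1, 1, 1].

Assembling the blocks gives the Jordan form J above.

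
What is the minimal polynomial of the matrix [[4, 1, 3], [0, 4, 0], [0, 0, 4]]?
The characteristic polynomial factors as (x - 4)^3. The minimal polynomial is ∏(x - λ)^{k_λ} where k_λ is the size of the largest Jordan block at λ.

For λ = 4: rank(A - 4I) = 1, and the largest Jordan block has size 2 (the smallest k with rank((A - 4I)^k) = rank((A - 4I)^(k+1))).

So m_A(x) = (x - 4)^2.

m_A(x) = (x - 4)^2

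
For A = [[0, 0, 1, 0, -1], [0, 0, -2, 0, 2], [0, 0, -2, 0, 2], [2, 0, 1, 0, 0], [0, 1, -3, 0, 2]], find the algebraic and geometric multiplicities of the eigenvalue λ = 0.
algebraic multiplicity 5, geometric multiplicity 2

The characteristic polynomial is x^5, so the factor x appears with exponent 5: the algebraic multiplicity is 5.

rank(A) = 3, so the eigenspace has dimension 5 - 3 = 2: the geometric multiplicity is 2.

Since 2 < 5, A is not diagonalizable.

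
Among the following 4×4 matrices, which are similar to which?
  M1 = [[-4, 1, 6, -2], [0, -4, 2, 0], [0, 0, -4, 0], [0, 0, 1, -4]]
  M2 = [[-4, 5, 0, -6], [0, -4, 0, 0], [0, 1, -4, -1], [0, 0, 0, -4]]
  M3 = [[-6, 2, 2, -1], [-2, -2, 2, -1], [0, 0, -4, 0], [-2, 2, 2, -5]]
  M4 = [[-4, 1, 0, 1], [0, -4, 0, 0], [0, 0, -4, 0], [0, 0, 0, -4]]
3 classes: {M1, M2}, {M3}, {M4}

Characteristic polynomials: χ_{M1} = (x + 4)^4, χ_{M2} = (x + 4)^4, χ_{M3} = (x + 4)^3(x + 5), χ_{M4} = (x + 4)^4.

{M1, M2}: invariant factors (x + 4)^2, (x + 4)^2.

{M3}: invariant factors x + 4, x + 4, (x + 4)(x + 5).

{M4}: invariant factors x + 4, x + 4, (x + 4)^2.

Matrices are similar if and only if their invariant-factor lists agree; the partition into similarity classes is {M1, M2}, {M3}, {M4}.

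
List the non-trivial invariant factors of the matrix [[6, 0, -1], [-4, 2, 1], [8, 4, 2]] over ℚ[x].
(x - 4)^2(x - 2)

The Jordan structure of A has elementary divisors (x - 2), (x - 4)^2. Arranging the block sizes at each eigenvalue in decreasing order and taking row products gives the invariant factors.

Invariant factors (smallest first, each dividing the next): (x - 4)^2(x - 2).

Check: the last factor (x - 4)^2(x - 2) is the minimal polynomial, and the product (x - 4)^2(x - 2) is the characteristic polynomial.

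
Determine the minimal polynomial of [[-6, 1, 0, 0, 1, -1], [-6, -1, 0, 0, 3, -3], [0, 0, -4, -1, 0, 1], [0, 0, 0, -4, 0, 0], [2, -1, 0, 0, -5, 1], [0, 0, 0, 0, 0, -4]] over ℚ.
m_A(x) = (x + 4)^2

The characteristic polynomial factors as (x + 4)^6. The minimal polynomial is ∏(x - λ)^{k_λ} where k_λ is the size of the largest Jordan block at λ.

For λ = -4: rank(A + 4I) = 2, and the largest Jordan block has size 2 (the smallest k with rank((A + 4I)^k) = rank((A + 4I)^(k+1))).

So m_A(x) = (x + 4)^2.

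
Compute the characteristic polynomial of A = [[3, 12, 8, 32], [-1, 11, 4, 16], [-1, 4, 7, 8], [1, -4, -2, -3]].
χ_A(x) = (x - 5)^3(x - 3)

xI - A = [[x - 3, -12, -8, -32], [1, x - 11, -4, -16], [1, -4, x - 7, -8], [-1, 4, 2, x + 3]].

Expanding det(xI - A) along the first row:
det(xI - A) = + (x - 3)·det([[x - 11, -4, -16], [-4, x - 7, -8], [4, 2, x + 3]]) - (-12)·det([[1, -4, -16], [1, x - 7, -8], [-1, 2, x + 3]]) + (-8)·det([[1, x - 11, -16], [1, -4, -8], [-1, 4, x + 3]]) - (-32)·det([[1, x - 11, -4], [1, -4, x - 7], [-1, 4, 2]]).

Evaluating gives χ_A(x) = x^4 - 18x^3 + 120x^2 - 350x + 375 = (x - 5)^3(x - 3).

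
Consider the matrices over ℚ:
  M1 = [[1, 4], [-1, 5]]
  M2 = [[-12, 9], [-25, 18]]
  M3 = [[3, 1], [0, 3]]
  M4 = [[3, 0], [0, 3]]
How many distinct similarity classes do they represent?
2 classes: {M1, M2, M3}, {M4}

Characteristic polynomials: χ_{M1} = (x - 3)^2, χ_{M2} = (x - 3)^2, χ_{M3} = (x - 3)^2, χ_{M4} = (x - 3)^2.

{M1, M2, M3}: invariant factors (x - 3)^2.

{M4}: invariant factors x - 3, x - 3.

Matrices are similar if and only if their invariant-factor lists agree; the partition into similarity classes is {M1, M2, M3}, {M4}.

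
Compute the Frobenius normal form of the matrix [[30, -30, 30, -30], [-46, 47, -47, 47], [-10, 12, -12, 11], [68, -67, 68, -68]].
The invariant factors of A (the non-unit diagonal entries of the Smith normal form of xI - A over ℚ[x]) are (x - 2)(x + 3)(x^2 + 2x - 5), each dividing the next. The characteristic polynomial is their product, (x - 2)(x + 3)(x^2 + 2x - 5).

The rational canonical form is the block-diagonal matrix of companion matrices C(f_i):
R = [[0, 0, 0, -30], [1, 0, 0, 17], [0, 1, 0, 9], [0, 0, 1, -3]].

Note the characteristic polynomial does not split into linear factors over ℚ, so A has no Jordan form over ℚ; the rational canonical form exists over any field.

R = [[0, 0, 0, -30], [1, 0, 0, 17], [0, 1, 0, 9], [0, 0, 1, -3]]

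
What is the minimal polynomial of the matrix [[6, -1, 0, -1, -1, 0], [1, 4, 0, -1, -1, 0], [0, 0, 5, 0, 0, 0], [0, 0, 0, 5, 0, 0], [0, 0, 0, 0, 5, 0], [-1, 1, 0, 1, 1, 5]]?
The characteristic polynomial factors as (x - 5)^6. The minimal polynomial is ∏(x - λ)^{k_λ} where k_λ is the size of the largest Jordan block at λ.

For λ = 5: rank(A - 5I) = 1, and the largest Jordan block has size 2 (the smallest k with rank((A - 5I)^k) = rank((A - 5I)^(k+1))).

So m_A(x) = (x - 5)^2.

m_A(x) = (x - 5)^2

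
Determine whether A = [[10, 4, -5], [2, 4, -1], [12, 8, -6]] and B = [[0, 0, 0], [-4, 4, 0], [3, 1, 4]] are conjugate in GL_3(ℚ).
Two matrices over a field are similar if and only if they have the same invariant factors.

Both A and B have characteristic polynomial x(x - 4)^2 and minimal polynomial x(x - 4)^2. Computing further, both have invariant factors x(x - 4)^2. Hence A and B are similar.

Yes.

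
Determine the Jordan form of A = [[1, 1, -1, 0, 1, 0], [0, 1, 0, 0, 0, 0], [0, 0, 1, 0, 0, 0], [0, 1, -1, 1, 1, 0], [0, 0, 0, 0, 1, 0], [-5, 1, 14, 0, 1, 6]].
J = [[1, 1, 0, 0, 0, 0], [0, 1, 0, 0, 0, 0], [0, 0, 1, 0, 0, 0], [0, 0, 0, 1, 0, 0], [0, 0, 0, 0, 1, 0], [0, 0, 0, 0, 0, 6]]

The characteristic polynomial is det(xI - A) = (x - 6)(x - 1)^5, so the eigenvalues are 1 (algebraic multiplicity 5), 6 (algebraic multiplicity 1).

For λ = 1: rank(A - I) = 2, rank((A - I)^2) = 1. The eigenspace has dimension 6 - 2 = 4, so there are 4 Jordan blocks; the rank sequence gives block sizes [2, 1, 1, 1].

For λ = 6: algebraic multiplicity 1 gives one 1×1 block.

Assembling the blocks gives the Jordan form J above.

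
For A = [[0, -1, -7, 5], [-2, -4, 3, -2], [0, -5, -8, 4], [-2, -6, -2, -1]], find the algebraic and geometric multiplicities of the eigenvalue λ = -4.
The characteristic polynomial is (x + 3)^3(x + 4), so the factor x + 4 appears with exponent 1: the algebraic multiplicity is 1.

rank(A + 4I) = 3, so the eigenspace has dimension 4 - 3 = 1: the geometric multiplicity is 1.

algebraic multiplicity 1, geometric multiplicity 1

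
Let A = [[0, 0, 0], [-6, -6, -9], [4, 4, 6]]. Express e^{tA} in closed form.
e^{tA} = [[1, 0, 0], [-6*t, 1 - 6*t, -9*t], [4*t, 4*t, 6*t + 1]]

A has Jordan form J = [[0, 1, 0], [0, 0, 0], [0, 0, 0]] with A = PJP^{-1}, so e^{tA} = P e^{tJ} P^{-1}.

For a Jordan block J_k(λ), e^{tJ_k(λ)} = e^{λt} · (I + tN + t^2 N^2/2! + ... + t^{k-1} N^{k-1}/(k-1)!) where N is the nilpotent superdiagonal part.

Assembling the blocks and conjugating back gives the entries of e^{tA} as shown above.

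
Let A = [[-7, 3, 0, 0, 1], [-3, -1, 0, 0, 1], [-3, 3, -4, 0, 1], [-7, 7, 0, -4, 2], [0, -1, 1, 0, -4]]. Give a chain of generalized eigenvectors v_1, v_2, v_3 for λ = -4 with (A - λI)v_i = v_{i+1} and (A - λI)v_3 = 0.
We seek v_1 ∈ ker((A + 4I)^3) \ ker((A + 4I)^2), then set v_{i+1} = (A + 4I) v_i.

One such chain is v_1 = [[-2, -2, -1, -4, 0]]^T, v_2 = [[0, 0, 0, 0, 1]]^T, v_3 = [[1, 1, 1, 2, 0]]^T. Check: (A + 4I) v_3 = [[0, 0, 0, 0, 0]]^T = 0.

v_1 = [[-2, -2, -1, -4, 0]]^T, v_2 = [[0, 0, 0, 0, 1]]^T, v_3 = [[1, 1, 1, 2, 0]]^T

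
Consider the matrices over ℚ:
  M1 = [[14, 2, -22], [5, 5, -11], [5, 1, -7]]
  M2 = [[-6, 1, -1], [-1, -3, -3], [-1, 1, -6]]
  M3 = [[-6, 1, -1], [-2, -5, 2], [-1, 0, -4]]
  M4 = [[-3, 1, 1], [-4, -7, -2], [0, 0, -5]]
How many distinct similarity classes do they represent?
3 classes: {M1}, {M2, M3}, {M4}

Characteristic polynomials: χ_{M1} = (x - 4)^3, χ_{M2} = (x + 5)^3, χ_{M3} = (x + 5)^3, χ_{M4} = (x + 5)^3.

{M1}: invariant factors x - 4, (x - 4)^2.

{M2, M3}: invariant factors (x + 5)^3.

{M4}: invariant factors x + 5, (x + 5)^2.

Matrices are similar if and only if their invariant-factor lists agree; the partition into similarity classes is {M1}, {M2, M3}, {M4}.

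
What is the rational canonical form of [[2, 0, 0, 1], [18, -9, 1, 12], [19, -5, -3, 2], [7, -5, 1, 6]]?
The invariant factors of A (the non-unit diagonal entries of the Smith normal form of xI - A over ℚ[x]) are (x + 4)(x^3 - x - 5), each dividing the next. The characteristic polynomial is their product, (x + 4)(x^3 - x - 5).

The rational canonical form is the block-diagonal matrix of companion matrices C(f_i):
R = [[0, 0, 0, 20], [1, 0, 0, 9], [0, 1, 0, 1], [0, 0, 1, -4]].

Note the characteristic polynomial does not split into linear factors over ℚ, so A has no Jordan form over ℚ; the rational canonical form exists over any field.

R = [[0, 0, 0, 20], [1, 0, 0, 9], [0, 1, 0, 1], [0, 0, 1, -4]]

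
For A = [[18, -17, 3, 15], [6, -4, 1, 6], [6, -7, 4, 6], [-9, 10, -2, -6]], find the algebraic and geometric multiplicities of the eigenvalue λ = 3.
The characteristic polynomial is (x - 3)^4, so the factor x - 3 appears with exponent 4: the algebraic multiplicity is 4.

rank(A - 3I) = 2, so the eigenspace has dimension 4 - 2 = 2: the geometric multiplicity is 2.

Since 2 < 4, A is not diagonalizable.

algebraic multiplicity 4, geometric multiplicity 2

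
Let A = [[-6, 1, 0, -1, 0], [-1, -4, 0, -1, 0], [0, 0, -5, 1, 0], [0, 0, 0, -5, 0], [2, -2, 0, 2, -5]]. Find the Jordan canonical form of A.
J = [[-5, 1, 0, 0, 0], [0, -5, 0, 0, 0], [0, 0, -5, 1, 0], [0, 0, 0, -5, 0], [0, 0, 0, 0, -5]]

The characteristic polynomial is det(xI - A) = (x + 5)^5, so the eigenvalues are -5 (algebraic multiplicity 5).

For λ = -5: rank(A + 5I) = 2, rank((A + 5I)^2) = 0. The eigenspace has dimension 5 - 2 = 3, so there are 3 Jordan blocks; the rank sequence gives block sizes [2, 2, 1].

Assembling the blocks gives the Jordan form J above.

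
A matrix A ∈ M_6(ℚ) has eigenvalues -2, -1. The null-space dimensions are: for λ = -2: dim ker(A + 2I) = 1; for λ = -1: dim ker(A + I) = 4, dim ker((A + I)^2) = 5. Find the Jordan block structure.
λ = -2: successive nullity increments [1] count blocks of size ≥ k; block sizes are [1].
λ = -1: successive nullity increments [4, 1] count blocks of size ≥ k; block sizes are [2, 1, 1, 1].

Jordan blocks: (-2, 1), (-1, 2), (-1, 1), (-1, 1), (-1, 1)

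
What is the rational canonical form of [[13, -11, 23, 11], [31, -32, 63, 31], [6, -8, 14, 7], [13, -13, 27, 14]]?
The invariant factors of A (the non-unit diagonal entries of the Smith normal form of xI - A over ℚ[x]) are (x - 4)^2(x^2 - x + 2), each dividing the next. The characteristic polynomial is their product, (x - 4)^2(x^2 - x + 2).

The rational canonical form is the block-diagonal matrix of companion matrices C(f_i):
R = [[0, 0, 0, -32], [1, 0, 0, 32], [0, 1, 0, -26], [0, 0, 1, 9]].

Note the characteristic polynomial does not split into linear factors over ℚ, so A has no Jordan form over ℚ; the rational canonical form exists over any field.

R = [[0, 0, 0, -32], [1, 0, 0, 32], [0, 1, 0, -26], [0, 0, 1, 9]]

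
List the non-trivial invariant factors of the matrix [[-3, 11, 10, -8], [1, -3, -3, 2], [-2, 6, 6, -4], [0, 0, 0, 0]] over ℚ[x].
The Jordan structure of A has elementary divisors x^3, x. Arranging the block sizes at each eigenvalue in decreasing order and taking row products gives the invariant factors.

Invariant factors (smallest first, each dividing the next): x, x^3.

Check: the last factor x^3 is the minimal polynomial, and the product x^4 is the characteristic polynomial.

x, x^3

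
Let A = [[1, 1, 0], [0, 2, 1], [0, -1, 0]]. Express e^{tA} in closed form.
e^{tA} = [[e^{t}, t*(t + 2)*e^{t}/2, t^2*e^{t}/2], [0, (t + 1)*e^{t}, t*e^{t}], [0, -t*e^{t}, (1 - t)*e^{t}]]

A has Jordan form J = [[1, 1, 0], [0, 1, 1], [0, 0, 1]] with A = PJP^{-1}, so e^{tA} = P e^{tJ} P^{-1}.

For a Jordan block J_k(λ), e^{tJ_k(λ)} = e^{λt} · (I + tN + t^2 N^2/2! + ... + t^{k-1} N^{k-1}/(k-1)!) where N is the nilpotent superdiagonal part.

Assembling the blocks and conjugating back gives the entries of e^{tA} as shown above.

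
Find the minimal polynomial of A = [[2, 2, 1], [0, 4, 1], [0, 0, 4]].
m_A(x) = (x - 4)^2(x - 2)

The characteristic polynomial factors as (x - 4)^2(x - 2). The minimal polynomial is ∏(x - λ)^{k_λ} where k_λ is the size of the largest Jordan block at λ.

For λ = 2: rank(A - 2I) = 2, and the largest Jordan block has size 1 (the smallest k with rank((A - 2I)^k) = rank((A - 2I)^(k+1))).
For λ = 4: rank(A - 4I) = 2, and the largest Jordan block has size 2 (the smallest k with rank((A - 4I)^k) = rank((A - 4I)^(k+1))).

So m_A(x) = (x - 4)^2(x - 2).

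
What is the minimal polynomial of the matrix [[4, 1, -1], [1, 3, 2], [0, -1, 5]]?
The characteristic polynomial factors as (x - 4)^3. The minimal polynomial is ∏(x - λ)^{k_λ} where k_λ is the size of the largest Jordan block at λ.

For λ = 4: rank(A - 4I) = 2, and the largest Jordan block has size 3 (the smallest k with rank((A - 4I)^k) = rank((A - 4I)^(k+1))).

So m_A(x) = (x - 4)^3.

m_A(x) = (x - 4)^3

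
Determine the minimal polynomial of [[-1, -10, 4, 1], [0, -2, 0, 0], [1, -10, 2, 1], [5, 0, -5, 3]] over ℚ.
The characteristic polynomial factors as (x - 3)^2(x + 2)^2. The minimal polynomial is ∏(x - λ)^{k_λ} where k_λ is the size of the largest Jordan block at λ.

For λ = -2: rank(A + 2I) = 2, and the largest Jordan block has size 1 (the smallest k with rank((A + 2I)^k) = rank((A + 2I)^(k+1))).
For λ = 3: rank(A - 3I) = 3, and the largest Jordan block has size 2 (the smallest k with rank((A - 3I)^k) = rank((A - 3I)^(k+1))).

So m_A(x) = (x - 3)^2(x + 2).

m_A(x) = (x - 3)^2(x + 2)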